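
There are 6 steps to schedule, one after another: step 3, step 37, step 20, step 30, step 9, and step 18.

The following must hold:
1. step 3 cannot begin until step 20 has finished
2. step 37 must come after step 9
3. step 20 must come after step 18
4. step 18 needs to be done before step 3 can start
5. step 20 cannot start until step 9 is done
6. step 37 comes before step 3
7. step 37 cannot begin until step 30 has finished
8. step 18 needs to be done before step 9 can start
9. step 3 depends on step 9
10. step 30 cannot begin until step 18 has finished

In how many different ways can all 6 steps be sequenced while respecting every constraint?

5

Step 18 is the only step with nothing required before it, so every ordering starts there.
Enumerating by repeatedly choosing an available step (one whose prerequisites are all placed) gives 5 distinct complete orderings.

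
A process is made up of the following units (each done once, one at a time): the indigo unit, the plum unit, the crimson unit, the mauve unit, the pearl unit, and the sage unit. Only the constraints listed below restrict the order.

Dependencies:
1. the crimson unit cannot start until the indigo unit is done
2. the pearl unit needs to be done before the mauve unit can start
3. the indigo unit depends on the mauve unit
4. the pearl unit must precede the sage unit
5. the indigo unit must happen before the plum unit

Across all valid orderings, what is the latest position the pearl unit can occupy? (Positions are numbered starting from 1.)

The units that are forced after the pearl unit, directly or by a chain of constraints, are the indigo unit, the plum unit, the crimson unit, the mauve unit, the sage unit. That's 5 units.
With 5 mandatory successors out of 6 units total, the latest slot for the pearl unit is 6−5 = 1, and it's reachable by doing all non-successors before the pearl unit.

1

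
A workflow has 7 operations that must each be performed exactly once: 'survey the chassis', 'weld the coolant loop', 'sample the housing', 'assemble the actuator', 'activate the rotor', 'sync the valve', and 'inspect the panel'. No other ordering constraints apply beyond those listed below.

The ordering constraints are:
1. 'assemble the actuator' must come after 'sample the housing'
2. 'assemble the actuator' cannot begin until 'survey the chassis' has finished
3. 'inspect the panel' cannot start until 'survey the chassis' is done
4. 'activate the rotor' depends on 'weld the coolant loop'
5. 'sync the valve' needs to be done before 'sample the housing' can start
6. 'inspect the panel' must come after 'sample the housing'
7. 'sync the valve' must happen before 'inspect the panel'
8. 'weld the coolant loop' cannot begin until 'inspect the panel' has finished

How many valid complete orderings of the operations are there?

2 operations have no prerequisites ('survey the chassis', 'sync the valve'), so any of them could come first.
Enumerating by repeatedly choosing an available operation (one whose prerequisites are all placed) gives 12 distinct complete orderings.

12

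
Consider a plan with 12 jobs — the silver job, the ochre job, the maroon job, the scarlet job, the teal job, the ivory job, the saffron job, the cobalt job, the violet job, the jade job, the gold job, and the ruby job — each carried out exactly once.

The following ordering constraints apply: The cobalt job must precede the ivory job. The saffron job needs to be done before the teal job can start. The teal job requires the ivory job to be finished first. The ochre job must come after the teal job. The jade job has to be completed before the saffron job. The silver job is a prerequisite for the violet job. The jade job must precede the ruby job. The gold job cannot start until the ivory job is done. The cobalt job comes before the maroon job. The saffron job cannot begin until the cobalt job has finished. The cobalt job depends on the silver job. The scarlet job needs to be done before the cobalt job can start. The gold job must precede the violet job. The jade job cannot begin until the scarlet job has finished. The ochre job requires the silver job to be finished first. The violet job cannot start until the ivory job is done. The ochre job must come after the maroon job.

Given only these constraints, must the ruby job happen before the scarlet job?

No

In fact the dependencies run the other way: the scarlet job → the jade job → the ruby job.
So the ruby job never precedes the scarlet job.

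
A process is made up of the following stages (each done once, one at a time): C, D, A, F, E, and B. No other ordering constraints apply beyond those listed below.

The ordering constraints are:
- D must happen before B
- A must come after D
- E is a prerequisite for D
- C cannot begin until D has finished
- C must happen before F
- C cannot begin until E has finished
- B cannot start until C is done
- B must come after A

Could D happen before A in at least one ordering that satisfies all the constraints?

Yes

D is actually forced before A by the constraints, so certainly some valid ordering has D first.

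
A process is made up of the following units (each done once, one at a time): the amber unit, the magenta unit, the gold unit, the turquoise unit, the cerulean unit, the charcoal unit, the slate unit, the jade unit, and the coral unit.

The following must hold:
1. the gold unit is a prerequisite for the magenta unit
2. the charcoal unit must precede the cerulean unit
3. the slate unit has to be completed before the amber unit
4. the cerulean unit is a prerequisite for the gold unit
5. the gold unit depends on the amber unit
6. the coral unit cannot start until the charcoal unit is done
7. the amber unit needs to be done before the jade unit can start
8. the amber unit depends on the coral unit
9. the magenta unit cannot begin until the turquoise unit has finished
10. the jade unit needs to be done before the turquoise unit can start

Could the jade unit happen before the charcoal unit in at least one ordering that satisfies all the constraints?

No

Following the charcoal unit → the coral unit → the amber unit → the jade unit, the charcoal unit must precede the jade unit in every valid ordering.
Hence the jade unit can never be scheduled before the charcoal unit.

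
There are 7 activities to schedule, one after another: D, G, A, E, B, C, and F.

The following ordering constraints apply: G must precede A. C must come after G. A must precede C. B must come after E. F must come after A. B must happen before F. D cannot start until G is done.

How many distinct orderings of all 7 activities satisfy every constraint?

The activities with no prerequisites are G, E; any of them can be placed first.
Systematically extending each partial ordering one activity at a time and counting, there are 87 complete orderings.

87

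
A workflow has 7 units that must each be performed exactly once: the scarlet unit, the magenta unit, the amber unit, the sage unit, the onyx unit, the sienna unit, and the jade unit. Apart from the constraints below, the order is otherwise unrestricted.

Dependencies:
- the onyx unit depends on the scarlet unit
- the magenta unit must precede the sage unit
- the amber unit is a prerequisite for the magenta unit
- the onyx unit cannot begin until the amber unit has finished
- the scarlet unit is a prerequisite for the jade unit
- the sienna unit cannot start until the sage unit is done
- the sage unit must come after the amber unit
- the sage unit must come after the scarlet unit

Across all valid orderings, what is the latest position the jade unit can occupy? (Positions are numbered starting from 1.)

No constraint forces any unit after the jade unit, so it can be placed last, in position 7.

7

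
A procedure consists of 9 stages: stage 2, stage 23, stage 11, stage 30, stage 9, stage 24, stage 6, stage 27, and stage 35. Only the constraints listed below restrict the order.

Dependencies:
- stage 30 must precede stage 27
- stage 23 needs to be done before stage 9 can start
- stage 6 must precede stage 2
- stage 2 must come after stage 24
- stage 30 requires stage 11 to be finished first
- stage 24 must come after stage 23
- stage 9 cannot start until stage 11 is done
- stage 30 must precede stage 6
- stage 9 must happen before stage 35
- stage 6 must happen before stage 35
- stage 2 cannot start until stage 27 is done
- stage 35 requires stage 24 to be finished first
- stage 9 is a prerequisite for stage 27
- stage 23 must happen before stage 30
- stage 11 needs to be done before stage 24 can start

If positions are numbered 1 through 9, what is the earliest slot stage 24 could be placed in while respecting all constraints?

3

Every stage that must precede stage 24 has to come before it. Tracing all chains that end at stage 24, those stages are: stage 23, stage 11 — 2 in total.
With 2 mandatory predecessors, the earliest stage 24 can sit is position 2+1 = 3, and placing just those 2 first achieves it.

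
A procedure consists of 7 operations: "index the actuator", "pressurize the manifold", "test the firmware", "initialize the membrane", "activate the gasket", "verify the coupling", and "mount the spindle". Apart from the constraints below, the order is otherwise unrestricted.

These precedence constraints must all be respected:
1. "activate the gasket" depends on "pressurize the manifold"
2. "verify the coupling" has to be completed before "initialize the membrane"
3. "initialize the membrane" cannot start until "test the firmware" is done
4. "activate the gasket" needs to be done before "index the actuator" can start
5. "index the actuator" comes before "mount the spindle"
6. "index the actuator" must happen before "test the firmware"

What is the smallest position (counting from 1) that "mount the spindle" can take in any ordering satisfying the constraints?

Working backwards through the constraints from "mount the spindle", its full set of required predecessors is "index the actuator", "pressurize the manifold", "activate the gasket" — 3 of them.
So at minimum 3 operations come before "mount the spindle", putting "mount the spindle" no earlier than position 4. That position is achievable by scheduling exactly those predecessors first.

4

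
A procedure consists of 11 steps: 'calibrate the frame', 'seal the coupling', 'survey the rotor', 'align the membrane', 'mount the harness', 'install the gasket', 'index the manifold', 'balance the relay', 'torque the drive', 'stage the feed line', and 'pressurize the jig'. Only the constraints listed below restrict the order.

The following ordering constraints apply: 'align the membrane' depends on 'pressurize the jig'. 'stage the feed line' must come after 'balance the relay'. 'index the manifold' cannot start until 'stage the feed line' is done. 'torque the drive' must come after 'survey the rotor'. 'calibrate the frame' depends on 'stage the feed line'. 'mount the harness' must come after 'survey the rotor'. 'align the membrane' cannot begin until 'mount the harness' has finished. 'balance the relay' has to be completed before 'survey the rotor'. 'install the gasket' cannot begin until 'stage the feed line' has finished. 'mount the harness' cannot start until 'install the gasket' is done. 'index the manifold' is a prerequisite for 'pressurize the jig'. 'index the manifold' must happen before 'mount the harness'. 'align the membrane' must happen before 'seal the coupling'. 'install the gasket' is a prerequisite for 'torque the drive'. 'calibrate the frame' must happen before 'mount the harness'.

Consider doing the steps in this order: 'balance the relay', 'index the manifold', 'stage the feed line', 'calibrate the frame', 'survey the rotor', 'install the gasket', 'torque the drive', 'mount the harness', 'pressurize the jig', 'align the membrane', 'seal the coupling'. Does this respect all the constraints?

Here 'stage the feed line' comes after 'index the manifold'.
But one of the constraints requires 'stage the feed line' before 'index the manifold', so this ordering violates it.

No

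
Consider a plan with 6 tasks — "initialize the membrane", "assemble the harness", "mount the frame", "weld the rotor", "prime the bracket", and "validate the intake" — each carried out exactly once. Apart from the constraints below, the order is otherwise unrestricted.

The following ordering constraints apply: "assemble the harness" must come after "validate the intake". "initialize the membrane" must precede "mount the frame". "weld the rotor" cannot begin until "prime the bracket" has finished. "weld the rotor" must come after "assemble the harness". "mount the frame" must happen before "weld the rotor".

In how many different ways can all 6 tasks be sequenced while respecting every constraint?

30

3 tasks have no prerequisites ("initialize the membrane", "prime the bracket", "validate the intake"), so any of them could come first.
Counting all ways to extend the partial order to a total order gives 30.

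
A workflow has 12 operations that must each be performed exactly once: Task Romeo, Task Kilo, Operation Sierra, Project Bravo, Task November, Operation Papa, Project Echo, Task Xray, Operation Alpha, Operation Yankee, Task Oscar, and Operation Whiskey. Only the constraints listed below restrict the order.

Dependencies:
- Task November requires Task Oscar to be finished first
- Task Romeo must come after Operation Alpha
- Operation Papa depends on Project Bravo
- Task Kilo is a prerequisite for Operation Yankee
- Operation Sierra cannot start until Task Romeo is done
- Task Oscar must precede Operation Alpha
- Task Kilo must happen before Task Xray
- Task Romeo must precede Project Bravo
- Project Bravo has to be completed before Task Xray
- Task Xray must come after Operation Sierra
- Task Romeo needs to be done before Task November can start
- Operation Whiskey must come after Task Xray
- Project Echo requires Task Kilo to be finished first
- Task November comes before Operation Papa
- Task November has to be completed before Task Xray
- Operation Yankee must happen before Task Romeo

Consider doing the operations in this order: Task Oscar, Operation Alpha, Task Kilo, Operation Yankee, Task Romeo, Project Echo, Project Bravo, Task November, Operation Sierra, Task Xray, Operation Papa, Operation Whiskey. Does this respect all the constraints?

Yes

Checking each listed constraint against this order: for instance, Task Kilo is in position 3 and Task Xray in position 10, so that constraint holds — and the remaining constraints check out the same way.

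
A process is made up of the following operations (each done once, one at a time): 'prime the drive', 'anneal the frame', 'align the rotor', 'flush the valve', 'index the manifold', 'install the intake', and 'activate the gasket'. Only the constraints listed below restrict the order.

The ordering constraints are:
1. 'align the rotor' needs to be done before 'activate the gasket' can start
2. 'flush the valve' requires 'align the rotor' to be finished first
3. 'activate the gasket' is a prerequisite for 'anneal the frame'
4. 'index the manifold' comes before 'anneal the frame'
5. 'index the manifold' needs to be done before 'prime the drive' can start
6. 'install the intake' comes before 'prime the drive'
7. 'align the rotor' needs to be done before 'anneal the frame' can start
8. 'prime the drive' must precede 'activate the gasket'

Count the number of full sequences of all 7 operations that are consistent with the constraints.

3 operations have no prerequisites ('align the rotor', 'index the manifold', 'install the intake'), so any of them could come first.
Counting all ways to extend the partial order to a total order gives 36.

36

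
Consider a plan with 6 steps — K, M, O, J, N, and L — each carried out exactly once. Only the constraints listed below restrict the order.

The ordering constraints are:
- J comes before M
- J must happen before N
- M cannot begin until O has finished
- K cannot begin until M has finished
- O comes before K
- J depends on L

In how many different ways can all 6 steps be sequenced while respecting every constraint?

10

The steps with no prerequisites are O, L; any of them can be placed first.
Counting all ways to extend the partial order to a total order gives 10.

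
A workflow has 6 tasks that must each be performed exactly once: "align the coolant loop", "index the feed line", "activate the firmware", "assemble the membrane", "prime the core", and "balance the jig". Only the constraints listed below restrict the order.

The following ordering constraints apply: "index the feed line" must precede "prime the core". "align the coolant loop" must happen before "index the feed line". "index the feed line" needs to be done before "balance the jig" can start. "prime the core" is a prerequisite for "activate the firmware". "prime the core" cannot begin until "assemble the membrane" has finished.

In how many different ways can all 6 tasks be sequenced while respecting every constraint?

2 tasks have no prerequisites ("align the coolant loop", "assemble the membrane"), so any of them could come first.
Counting all ways to extend the partial order to a total order gives 10.

10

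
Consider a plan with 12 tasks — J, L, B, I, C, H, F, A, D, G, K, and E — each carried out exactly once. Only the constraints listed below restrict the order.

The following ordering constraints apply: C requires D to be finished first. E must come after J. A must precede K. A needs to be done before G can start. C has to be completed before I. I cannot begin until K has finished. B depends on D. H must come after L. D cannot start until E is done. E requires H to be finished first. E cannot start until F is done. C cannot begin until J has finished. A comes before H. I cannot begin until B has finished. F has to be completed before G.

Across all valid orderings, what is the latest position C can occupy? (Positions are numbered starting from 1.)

Following the constraints forward from C, its only required successor is I.
With 1 mandatory successor out of 12 tasks total, the latest slot for C is 12−1 = 11, and it's reachable by doing all non-successors before C.

11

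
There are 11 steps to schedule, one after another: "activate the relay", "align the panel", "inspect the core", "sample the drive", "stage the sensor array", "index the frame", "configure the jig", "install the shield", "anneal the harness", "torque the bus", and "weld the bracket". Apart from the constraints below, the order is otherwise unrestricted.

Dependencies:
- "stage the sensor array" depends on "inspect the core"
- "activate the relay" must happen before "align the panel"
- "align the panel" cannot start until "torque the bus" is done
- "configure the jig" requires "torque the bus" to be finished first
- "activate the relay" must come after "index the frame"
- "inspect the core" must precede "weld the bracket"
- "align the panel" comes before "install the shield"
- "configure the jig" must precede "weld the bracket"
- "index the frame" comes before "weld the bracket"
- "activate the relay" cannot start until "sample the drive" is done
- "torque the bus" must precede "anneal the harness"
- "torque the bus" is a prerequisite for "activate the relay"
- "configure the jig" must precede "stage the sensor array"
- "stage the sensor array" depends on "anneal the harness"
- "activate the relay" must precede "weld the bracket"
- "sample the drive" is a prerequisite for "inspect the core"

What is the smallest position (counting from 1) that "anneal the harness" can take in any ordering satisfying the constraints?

2

Working backwards through the constraints from "anneal the harness", its only required predecessor is "torque the bus".
With 1 mandatory predecessor, the earliest "anneal the harness" can sit is position 1+1 = 2, and placing just that one first achieves it.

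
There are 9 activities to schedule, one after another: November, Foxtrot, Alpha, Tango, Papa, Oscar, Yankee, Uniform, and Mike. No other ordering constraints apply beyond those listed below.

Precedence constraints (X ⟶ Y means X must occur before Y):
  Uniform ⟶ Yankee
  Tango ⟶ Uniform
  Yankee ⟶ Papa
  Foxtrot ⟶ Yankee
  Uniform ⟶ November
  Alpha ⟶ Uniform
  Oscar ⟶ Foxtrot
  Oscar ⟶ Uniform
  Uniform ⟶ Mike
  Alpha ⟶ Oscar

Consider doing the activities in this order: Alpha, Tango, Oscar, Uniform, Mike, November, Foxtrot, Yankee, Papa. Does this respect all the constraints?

Every stated constraint is respected: Oscar sits at position 3, ahead of Foxtrot at position 7, and each of the other listed pairs likewise has the predecessor earlier in the sequence.

Yes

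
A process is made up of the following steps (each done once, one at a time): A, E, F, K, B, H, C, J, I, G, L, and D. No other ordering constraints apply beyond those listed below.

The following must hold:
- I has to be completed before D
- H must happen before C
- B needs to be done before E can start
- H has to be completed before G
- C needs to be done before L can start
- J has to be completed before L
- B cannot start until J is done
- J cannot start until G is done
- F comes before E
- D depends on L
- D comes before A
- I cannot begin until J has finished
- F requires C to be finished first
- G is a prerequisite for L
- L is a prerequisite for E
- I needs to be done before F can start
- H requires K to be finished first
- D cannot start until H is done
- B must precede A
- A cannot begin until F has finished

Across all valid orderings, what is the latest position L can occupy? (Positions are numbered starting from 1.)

Every step that must follow L has to come after it. Tracing all chains starting from L, those steps are: A, E, D — 3 in total.
With 3 mandatory successors out of 12 steps total, the latest slot for L is 12−3 = 9, and it's reachable by doing all non-successors before L.

9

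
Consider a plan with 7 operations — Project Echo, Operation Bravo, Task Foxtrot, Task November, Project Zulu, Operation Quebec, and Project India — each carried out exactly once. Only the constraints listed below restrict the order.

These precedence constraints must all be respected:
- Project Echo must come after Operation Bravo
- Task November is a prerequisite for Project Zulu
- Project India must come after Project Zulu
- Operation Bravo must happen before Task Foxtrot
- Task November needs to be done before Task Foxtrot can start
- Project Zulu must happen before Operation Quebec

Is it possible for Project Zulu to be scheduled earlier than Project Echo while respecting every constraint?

Yes

Nothing in the constraints forces Project Echo before Project Zulu — there is no chain from Project Echo to Project Zulu.
So a valid ordering placing Project Zulu earlier than Project Echo exists.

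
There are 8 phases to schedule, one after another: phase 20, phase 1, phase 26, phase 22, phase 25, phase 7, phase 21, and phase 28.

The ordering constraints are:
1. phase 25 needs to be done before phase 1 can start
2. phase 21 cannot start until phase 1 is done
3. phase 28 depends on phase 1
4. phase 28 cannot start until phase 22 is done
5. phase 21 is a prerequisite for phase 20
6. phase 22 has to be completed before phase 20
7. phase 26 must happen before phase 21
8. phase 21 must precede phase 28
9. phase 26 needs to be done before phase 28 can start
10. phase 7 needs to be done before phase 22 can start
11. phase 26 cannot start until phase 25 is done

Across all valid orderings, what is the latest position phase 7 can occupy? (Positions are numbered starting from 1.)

Following every chain forward from phase 7, the phases that must come later are phase 20, phase 22, phase 28 — 3 of them.
With 3 mandatory successors out of 8 phases total, the latest slot for phase 7 is 8−3 = 5, and it's reachable by doing all non-successors before phase 7.

5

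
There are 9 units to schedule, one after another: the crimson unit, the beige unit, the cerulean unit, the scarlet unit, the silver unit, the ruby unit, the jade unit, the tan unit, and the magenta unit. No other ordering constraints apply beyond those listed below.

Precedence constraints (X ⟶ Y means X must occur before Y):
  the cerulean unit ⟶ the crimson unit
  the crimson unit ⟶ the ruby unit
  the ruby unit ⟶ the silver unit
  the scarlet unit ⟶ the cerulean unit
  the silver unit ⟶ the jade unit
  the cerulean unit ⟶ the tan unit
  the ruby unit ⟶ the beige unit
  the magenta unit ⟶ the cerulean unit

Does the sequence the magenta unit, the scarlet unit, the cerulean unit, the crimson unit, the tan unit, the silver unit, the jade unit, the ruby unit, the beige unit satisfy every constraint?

No

In the proposed order, the silver unit appears before the ruby unit.
Since the ruby unit is required before the silver unit, the ordering is invalid.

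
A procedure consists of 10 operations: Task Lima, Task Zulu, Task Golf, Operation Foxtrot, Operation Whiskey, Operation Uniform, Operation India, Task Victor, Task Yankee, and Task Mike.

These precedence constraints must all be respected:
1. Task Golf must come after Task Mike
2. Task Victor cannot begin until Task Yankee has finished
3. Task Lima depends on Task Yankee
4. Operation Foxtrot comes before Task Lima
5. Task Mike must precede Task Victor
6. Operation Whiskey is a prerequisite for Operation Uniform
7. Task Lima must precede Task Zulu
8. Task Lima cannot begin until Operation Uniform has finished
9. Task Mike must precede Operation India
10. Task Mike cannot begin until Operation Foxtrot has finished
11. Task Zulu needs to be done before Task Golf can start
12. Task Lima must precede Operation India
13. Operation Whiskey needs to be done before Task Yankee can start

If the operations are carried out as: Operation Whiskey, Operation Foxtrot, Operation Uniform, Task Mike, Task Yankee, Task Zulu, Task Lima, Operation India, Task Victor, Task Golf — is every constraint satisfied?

The sequence places Task Zulu ahead of Task Lima.
Since Task Lima is required before Task Zulu, the ordering is invalid.

No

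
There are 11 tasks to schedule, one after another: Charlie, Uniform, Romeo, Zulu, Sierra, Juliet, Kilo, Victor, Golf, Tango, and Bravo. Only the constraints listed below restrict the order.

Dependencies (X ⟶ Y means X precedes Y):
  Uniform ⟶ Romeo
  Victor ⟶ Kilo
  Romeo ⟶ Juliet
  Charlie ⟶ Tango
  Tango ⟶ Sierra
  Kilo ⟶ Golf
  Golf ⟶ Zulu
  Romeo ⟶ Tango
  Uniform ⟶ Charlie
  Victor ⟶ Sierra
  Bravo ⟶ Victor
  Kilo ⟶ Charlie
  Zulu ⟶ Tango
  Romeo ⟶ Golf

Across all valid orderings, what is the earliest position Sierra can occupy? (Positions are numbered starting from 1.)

Working backwards through the constraints from Sierra, its full set of required predecessors is Charlie, Uniform, Romeo, Zulu, Kilo, Victor, Golf, Tango, Bravo — 9 of them.
With 9 mandatory predecessors, the earliest Sierra can sit is position 9+1 = 10, and placing just those 9 first achieves it.

10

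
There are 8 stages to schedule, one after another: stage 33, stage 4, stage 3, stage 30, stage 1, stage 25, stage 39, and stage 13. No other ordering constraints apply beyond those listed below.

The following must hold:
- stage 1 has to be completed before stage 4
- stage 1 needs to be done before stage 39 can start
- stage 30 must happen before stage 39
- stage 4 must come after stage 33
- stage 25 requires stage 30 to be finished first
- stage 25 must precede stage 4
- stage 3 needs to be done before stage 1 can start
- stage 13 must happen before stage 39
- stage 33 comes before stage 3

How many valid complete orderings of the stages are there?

150

3 stages have no prerequisites (stage 33, stage 30, stage 13), so any of them could come first.
Systematically extending each partial ordering one stage at a time and counting, there are 150 complete orderings.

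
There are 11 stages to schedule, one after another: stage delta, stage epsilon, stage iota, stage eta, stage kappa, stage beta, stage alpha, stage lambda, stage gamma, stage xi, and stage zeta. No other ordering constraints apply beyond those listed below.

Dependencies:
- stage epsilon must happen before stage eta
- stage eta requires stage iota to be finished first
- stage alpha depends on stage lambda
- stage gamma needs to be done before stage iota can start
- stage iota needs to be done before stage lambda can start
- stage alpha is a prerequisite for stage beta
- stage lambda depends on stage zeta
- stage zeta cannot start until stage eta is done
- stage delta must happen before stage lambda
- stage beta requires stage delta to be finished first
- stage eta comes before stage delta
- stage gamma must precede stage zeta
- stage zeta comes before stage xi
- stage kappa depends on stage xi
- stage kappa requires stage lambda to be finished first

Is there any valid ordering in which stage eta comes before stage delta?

Yes

Every valid ordering already has stage eta before stage delta (the constraints require it), so in particular at least one does.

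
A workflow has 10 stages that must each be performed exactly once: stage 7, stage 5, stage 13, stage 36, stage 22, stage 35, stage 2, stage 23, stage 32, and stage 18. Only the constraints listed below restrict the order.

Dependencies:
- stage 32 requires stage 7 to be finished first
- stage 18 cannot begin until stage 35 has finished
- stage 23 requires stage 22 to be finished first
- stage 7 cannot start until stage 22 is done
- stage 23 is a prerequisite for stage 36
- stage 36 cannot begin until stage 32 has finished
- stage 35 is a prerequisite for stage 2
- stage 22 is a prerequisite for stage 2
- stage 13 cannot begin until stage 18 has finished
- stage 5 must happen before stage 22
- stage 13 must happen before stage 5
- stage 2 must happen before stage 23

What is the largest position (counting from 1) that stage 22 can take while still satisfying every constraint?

Following every chain forward from stage 22, the stages that must come later are stage 7, stage 36, stage 2, stage 23, stage 32 — 5 of them.
With 5 mandatory successors out of 10 stages total, the latest slot for stage 22 is 10−5 = 5, and it's reachable by doing all non-successors before stage 22.

5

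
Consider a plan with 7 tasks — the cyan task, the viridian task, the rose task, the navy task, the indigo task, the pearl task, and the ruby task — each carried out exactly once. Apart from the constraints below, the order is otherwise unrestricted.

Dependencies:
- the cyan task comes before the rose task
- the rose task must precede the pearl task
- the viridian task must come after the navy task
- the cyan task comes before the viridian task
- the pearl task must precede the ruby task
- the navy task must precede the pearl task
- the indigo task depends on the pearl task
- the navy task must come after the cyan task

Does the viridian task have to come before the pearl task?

No

No chain of constraints connects the viridian task to the pearl task in either direction.
There exist valid orderings with the pearl task before the viridian task, so the viridian task is not required to come first.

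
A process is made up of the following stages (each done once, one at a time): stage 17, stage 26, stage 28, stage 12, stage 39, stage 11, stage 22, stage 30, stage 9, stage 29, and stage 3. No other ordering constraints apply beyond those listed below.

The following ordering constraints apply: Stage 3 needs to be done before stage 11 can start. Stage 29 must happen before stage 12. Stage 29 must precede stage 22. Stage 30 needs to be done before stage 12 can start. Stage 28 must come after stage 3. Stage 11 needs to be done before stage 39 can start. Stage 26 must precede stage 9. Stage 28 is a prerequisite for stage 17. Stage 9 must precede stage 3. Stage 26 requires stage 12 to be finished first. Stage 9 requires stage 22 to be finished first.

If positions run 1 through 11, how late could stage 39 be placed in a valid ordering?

No constraint forces any stage after stage 39, so it can be placed last, in position 11.

11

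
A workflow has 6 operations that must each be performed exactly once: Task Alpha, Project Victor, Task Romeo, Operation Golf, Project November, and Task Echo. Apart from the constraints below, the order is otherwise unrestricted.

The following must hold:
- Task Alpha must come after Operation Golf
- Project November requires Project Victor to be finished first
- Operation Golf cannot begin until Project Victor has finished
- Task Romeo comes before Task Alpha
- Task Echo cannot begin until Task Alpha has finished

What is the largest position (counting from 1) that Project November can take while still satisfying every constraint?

Nothing depends on Project November, so it can be the final operation, position 6.

6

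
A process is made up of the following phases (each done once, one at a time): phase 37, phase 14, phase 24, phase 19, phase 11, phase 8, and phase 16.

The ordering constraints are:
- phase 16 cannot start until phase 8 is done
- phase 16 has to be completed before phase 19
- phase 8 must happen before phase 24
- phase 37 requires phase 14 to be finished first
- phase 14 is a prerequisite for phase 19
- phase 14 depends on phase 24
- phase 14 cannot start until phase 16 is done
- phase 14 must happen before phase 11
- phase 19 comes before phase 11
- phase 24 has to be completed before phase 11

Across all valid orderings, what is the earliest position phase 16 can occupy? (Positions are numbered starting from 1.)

2

The only phase forced before phase 16 (directly or transitively) is phase 8.
So at minimum 1 phase comes before phase 16, putting phase 16 no earlier than position 2. That position is achievable by scheduling exactly that predecessor first.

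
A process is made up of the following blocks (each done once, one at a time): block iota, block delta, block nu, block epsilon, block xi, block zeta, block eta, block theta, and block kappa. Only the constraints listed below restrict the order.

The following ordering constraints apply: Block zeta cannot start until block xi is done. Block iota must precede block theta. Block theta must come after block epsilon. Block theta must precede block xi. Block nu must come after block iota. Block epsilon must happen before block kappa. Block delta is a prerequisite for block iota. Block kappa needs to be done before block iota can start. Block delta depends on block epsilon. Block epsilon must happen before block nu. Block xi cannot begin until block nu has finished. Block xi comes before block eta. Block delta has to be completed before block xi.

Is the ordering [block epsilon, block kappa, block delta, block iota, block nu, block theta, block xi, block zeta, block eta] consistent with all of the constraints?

Yes

Going through the constraints one by one, each required predecessor appears earlier in the sequence than its dependent — e.g. block epsilon (position 1) is before block theta (position 6), as required.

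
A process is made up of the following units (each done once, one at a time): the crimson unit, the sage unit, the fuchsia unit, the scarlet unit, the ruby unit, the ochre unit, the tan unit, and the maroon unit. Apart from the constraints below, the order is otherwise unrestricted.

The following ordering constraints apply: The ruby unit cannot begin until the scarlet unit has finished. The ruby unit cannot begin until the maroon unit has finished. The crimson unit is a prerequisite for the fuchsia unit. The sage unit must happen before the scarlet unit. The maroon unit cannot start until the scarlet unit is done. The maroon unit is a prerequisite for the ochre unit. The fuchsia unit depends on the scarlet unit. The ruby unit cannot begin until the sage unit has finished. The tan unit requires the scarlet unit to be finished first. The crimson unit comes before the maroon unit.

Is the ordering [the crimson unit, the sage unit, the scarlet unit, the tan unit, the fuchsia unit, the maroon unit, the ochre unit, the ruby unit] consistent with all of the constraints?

Yes

Every stated constraint is respected: the sage unit sits at position 2, ahead of the ruby unit at position 8, and each of the other listed pairs likewise has the predecessor earlier in the sequence.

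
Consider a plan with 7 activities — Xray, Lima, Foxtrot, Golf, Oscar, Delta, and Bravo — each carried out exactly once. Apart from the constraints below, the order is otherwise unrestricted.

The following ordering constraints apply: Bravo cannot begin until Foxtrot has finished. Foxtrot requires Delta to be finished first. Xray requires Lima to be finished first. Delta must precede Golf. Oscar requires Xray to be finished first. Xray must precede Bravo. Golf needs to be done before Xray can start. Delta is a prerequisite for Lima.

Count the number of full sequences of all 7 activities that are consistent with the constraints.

Delta is the only activity with nothing required before it, so every ordering starts there.
Enumerating by repeatedly choosing an available activity (one whose prerequisites are all placed) gives 18 distinct complete orderings.

18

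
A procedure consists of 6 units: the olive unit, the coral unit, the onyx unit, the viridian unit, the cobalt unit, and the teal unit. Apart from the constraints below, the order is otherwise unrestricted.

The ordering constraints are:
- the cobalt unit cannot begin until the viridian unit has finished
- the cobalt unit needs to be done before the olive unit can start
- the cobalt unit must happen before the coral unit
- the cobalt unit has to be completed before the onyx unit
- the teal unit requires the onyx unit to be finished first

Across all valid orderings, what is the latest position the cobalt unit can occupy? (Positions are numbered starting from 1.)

Following every chain forward from the cobalt unit, the units that must come later are the olive unit, the coral unit, the onyx unit, the teal unit — 4 of them.
With 4 mandatory successors out of 6 units total, the latest slot for the cobalt unit is 6−4 = 2, and it's reachable by doing all non-successors before the cobalt unit.

2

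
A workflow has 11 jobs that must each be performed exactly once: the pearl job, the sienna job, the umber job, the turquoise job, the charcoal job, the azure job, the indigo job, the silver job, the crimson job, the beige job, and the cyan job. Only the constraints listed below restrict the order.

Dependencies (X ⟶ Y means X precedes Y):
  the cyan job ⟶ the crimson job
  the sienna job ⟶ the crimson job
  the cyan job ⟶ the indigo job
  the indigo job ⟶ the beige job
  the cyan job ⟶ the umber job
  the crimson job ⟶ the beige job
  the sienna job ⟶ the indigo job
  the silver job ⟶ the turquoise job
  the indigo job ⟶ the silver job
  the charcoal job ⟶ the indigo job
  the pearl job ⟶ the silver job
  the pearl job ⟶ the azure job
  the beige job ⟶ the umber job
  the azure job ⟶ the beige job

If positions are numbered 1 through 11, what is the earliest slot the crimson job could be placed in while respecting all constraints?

Every job that must precede the crimson job has to come before it. Tracing all chains that end at the crimson job, those jobs are: the sienna job, the cyan job — 2 in total.
With 2 mandatory predecessors, the earliest the crimson job can sit is position 2+1 = 3, and placing just those 2 first achieves it.

3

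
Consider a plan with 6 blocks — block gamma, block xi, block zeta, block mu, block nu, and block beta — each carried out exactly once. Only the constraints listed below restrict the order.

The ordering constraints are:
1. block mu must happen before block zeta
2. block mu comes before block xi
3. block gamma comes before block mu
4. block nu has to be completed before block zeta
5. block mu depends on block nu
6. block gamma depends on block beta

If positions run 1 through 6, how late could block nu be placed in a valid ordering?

Every block that must follow block nu has to come after it. Tracing all chains starting from block nu, those blocks are: block xi, block zeta, block mu — 3 in total.
So at least 3 blocks follow block nu, putting block nu no later than position 3. That position is achievable by scheduling everything else first.

3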